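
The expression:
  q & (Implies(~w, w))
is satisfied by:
  {w: True, q: True}


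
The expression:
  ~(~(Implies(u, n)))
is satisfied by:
  {n: True, u: False}
  {u: False, n: False}
  {u: True, n: True}


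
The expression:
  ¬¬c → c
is always true.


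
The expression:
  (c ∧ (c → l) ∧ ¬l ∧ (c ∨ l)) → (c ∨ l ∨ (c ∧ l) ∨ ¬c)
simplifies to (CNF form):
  True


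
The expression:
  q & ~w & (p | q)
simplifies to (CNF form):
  q & ~w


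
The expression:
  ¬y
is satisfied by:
  {y: False}


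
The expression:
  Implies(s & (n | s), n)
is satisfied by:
  {n: True, s: False}
  {s: False, n: False}
  {s: True, n: True}


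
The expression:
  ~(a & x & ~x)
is always true.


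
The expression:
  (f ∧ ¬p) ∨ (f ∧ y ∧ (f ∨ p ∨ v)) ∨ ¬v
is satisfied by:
  {f: True, y: True, p: False, v: False}
  {f: True, y: False, p: False, v: False}
  {f: True, p: True, y: True, v: False}
  {f: True, p: True, y: False, v: False}
  {y: True, f: False, p: False, v: False}
  {y: False, f: False, p: False, v: False}
  {p: True, y: True, f: False, v: False}
  {p: True, y: False, f: False, v: False}
  {v: True, f: True, y: True, p: False}
  {v: True, f: True, y: False, p: False}
  {v: True, f: True, p: True, y: True}


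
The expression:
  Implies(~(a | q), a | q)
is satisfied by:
  {a: True, q: True}
  {a: True, q: False}
  {q: True, a: False}


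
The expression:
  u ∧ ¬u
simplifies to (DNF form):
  False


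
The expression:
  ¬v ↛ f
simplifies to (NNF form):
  f ∨ ¬v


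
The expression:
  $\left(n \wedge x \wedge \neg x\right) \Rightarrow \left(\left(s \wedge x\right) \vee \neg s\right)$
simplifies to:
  $\text{True}$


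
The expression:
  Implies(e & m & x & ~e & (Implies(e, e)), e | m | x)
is always true.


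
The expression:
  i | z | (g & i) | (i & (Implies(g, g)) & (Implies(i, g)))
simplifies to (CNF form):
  i | z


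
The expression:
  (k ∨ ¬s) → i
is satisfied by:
  {i: True, s: True, k: False}
  {i: True, k: False, s: False}
  {i: True, s: True, k: True}
  {i: True, k: True, s: False}
  {s: True, k: False, i: False}


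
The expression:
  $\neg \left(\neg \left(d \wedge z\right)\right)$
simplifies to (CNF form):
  $d \wedge z$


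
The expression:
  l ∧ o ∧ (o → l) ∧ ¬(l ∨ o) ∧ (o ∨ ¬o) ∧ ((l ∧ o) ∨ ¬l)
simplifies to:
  False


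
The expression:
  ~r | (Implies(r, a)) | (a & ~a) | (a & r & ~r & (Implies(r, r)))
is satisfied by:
  {a: True, r: False}
  {r: False, a: False}
  {r: True, a: True}


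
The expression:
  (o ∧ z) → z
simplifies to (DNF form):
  True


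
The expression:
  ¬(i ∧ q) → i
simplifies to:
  i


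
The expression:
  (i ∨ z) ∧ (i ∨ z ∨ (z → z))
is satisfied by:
  {i: True, z: True}
  {i: True, z: False}
  {z: True, i: False}


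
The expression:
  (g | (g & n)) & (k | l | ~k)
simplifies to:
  g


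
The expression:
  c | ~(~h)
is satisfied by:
  {c: True, h: True}
  {c: True, h: False}
  {h: True, c: False}


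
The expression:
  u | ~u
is always true.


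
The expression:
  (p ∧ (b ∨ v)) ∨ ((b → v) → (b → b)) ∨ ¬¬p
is always true.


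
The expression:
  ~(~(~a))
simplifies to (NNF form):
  ~a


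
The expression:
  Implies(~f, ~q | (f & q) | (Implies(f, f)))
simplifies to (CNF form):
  True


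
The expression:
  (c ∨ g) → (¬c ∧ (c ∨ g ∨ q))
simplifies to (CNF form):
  ¬c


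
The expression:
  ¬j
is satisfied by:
  {j: False}


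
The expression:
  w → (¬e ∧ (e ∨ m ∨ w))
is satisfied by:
  {w: False, e: False}
  {e: True, w: False}
  {w: True, e: False}


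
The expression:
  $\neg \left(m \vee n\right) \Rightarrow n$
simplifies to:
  $m \vee n$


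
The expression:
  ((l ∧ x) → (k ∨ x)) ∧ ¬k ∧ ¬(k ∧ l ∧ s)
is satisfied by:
  {k: False}


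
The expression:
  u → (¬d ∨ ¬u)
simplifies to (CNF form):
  ¬d ∨ ¬u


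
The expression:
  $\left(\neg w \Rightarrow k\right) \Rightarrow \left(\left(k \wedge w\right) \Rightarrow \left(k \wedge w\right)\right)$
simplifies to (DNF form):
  $\text{True}$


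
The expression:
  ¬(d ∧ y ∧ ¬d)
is always true.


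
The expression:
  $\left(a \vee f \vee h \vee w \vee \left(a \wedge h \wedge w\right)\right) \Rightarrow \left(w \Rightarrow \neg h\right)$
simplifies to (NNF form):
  $\neg h \vee \neg w$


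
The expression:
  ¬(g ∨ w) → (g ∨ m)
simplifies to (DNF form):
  g ∨ m ∨ w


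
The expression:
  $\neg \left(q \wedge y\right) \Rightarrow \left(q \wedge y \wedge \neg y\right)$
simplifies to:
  $q \wedge y$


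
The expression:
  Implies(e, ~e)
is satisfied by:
  {e: False}


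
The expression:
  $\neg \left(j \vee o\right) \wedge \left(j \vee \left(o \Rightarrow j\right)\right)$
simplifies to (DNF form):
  $\neg j \wedge \neg o$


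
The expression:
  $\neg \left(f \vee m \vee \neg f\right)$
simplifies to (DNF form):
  $\text{False}$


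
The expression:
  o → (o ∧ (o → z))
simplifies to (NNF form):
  z ∨ ¬o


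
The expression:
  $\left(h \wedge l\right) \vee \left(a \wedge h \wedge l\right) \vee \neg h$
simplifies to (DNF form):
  $l \vee \neg h$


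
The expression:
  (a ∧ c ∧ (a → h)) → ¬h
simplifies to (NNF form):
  ¬a ∨ ¬c ∨ ¬h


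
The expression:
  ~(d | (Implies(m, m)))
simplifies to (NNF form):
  False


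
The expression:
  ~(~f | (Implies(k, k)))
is never true.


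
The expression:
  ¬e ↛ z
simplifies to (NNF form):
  z ∨ ¬e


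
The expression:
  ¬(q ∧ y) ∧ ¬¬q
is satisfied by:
  {q: True, y: False}


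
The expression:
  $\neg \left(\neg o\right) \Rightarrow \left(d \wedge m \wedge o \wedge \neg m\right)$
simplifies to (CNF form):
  $\neg o$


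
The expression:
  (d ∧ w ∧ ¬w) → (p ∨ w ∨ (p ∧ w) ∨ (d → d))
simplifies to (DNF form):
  True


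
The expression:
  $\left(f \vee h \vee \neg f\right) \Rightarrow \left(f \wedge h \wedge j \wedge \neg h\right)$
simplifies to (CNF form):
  $\text{False}$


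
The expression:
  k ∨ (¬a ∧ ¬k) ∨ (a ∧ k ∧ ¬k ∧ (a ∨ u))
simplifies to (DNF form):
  k ∨ ¬a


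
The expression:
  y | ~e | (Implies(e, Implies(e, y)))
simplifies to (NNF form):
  y | ~e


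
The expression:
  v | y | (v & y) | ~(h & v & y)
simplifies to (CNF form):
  True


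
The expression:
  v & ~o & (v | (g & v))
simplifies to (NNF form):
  v & ~o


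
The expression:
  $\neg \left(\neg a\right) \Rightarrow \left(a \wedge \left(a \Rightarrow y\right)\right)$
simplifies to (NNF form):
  $y \vee \neg a$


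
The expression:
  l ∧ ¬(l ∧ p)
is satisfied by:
  {l: True, p: False}


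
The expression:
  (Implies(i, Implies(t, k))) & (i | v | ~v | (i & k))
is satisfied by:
  {k: True, t: False, i: False}
  {t: False, i: False, k: False}
  {i: True, k: True, t: False}
  {i: True, t: False, k: False}
  {k: True, t: True, i: False}
  {t: True, k: False, i: False}
  {i: True, t: True, k: True}


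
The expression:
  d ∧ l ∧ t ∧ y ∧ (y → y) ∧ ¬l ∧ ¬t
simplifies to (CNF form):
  False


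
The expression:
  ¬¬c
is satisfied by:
  {c: True}


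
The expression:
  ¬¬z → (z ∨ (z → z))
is always true.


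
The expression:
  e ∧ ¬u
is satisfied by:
  {e: True, u: False}


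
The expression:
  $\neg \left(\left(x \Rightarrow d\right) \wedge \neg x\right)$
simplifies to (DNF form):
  $x$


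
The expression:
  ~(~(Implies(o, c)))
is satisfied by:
  {c: True, o: False}
  {o: False, c: False}
  {o: True, c: True}


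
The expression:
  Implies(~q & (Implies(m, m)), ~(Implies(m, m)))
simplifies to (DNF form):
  q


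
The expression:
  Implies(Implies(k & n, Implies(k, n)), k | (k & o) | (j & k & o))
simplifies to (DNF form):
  k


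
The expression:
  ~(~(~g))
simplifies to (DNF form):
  ~g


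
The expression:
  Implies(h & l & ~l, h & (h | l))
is always true.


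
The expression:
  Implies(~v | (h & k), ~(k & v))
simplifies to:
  ~h | ~k | ~v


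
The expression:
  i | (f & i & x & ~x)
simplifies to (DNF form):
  i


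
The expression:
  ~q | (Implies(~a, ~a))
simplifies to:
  True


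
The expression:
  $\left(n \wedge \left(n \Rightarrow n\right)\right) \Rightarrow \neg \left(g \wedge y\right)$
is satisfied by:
  {g: False, y: False, n: False}
  {n: True, g: False, y: False}
  {y: True, g: False, n: False}
  {n: True, y: True, g: False}
  {g: True, n: False, y: False}
  {n: True, g: True, y: False}
  {y: True, g: True, n: False}


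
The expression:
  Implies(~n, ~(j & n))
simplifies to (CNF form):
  True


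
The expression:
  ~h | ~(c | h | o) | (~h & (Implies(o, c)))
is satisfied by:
  {h: False}


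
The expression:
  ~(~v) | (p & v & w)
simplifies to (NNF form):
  v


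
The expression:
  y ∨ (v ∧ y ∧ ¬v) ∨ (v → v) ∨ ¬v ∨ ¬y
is always true.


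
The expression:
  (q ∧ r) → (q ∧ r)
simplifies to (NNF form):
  True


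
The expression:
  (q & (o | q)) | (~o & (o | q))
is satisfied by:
  {q: True}


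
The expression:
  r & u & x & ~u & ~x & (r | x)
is never true.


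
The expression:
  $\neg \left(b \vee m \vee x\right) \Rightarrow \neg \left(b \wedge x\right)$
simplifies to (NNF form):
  $\text{True}$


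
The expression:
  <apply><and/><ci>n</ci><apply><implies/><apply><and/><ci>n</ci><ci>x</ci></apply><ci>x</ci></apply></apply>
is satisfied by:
  {n: True}


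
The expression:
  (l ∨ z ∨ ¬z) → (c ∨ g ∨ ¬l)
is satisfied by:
  {g: True, c: True, l: False}
  {g: True, l: False, c: False}
  {c: True, l: False, g: False}
  {c: False, l: False, g: False}
  {g: True, c: True, l: True}
  {g: True, l: True, c: False}
  {c: True, l: True, g: False}


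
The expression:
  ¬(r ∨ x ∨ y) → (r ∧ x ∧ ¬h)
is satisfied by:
  {r: True, y: True, x: True}
  {r: True, y: True, x: False}
  {r: True, x: True, y: False}
  {r: True, x: False, y: False}
  {y: True, x: True, r: False}
  {y: True, x: False, r: False}
  {x: True, y: False, r: False}


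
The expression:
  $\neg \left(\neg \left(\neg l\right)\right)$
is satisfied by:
  {l: False}


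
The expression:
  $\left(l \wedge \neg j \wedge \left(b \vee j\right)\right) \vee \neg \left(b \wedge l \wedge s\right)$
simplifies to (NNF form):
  $\neg b \vee \neg j \vee \neg l \vee \neg s$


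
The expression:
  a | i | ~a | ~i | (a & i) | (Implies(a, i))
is always true.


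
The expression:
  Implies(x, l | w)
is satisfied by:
  {l: True, w: True, x: False}
  {l: True, w: False, x: False}
  {w: True, l: False, x: False}
  {l: False, w: False, x: False}
  {x: True, l: True, w: True}
  {x: True, l: True, w: False}
  {x: True, w: True, l: False}


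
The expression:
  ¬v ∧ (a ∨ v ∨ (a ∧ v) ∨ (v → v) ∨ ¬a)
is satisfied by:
  {v: False}


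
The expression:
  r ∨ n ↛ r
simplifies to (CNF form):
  n ∨ r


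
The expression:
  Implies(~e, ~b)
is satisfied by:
  {e: True, b: False}
  {b: False, e: False}
  {b: True, e: True}


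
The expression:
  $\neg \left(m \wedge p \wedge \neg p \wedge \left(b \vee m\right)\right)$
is always true.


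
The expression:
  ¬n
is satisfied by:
  {n: False}


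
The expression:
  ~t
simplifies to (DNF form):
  ~t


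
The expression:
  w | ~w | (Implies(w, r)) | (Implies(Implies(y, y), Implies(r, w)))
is always true.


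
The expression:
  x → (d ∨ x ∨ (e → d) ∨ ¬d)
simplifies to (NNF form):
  True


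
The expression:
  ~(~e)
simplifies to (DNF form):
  e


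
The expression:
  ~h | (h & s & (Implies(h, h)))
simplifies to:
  s | ~h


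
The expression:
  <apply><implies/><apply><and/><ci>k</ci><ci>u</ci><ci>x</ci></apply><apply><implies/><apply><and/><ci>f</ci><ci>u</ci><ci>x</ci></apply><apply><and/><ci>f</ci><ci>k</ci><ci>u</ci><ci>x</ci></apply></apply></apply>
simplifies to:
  <true/>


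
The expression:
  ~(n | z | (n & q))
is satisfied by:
  {n: False, z: False}


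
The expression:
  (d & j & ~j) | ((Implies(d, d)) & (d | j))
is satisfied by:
  {d: True, j: True}
  {d: True, j: False}
  {j: True, d: False}


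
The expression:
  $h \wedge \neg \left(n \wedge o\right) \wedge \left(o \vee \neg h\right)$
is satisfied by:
  {h: True, o: True, n: False}


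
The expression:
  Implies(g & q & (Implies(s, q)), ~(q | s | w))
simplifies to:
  ~g | ~q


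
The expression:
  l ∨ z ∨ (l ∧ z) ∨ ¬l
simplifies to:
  True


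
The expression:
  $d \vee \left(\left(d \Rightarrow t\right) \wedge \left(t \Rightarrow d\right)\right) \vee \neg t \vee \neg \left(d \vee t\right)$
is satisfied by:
  {d: True, t: False}
  {t: False, d: False}
  {t: True, d: True}


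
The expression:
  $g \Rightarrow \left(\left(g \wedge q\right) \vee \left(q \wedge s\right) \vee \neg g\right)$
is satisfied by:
  {q: True, g: False}
  {g: False, q: False}
  {g: True, q: True}


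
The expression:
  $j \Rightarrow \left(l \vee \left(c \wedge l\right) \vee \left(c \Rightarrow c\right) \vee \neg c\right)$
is always true.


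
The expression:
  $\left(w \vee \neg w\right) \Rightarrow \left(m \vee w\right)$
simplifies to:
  $m \vee w$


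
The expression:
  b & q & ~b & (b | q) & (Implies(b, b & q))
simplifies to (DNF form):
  False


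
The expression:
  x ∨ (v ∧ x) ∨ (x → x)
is always true.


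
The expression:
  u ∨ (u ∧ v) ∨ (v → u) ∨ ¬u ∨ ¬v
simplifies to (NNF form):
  True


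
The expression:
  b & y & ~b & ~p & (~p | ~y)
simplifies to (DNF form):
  False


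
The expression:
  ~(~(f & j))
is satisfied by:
  {j: True, f: True}


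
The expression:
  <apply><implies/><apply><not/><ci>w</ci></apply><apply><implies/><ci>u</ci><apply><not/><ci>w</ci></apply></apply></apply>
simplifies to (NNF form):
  <true/>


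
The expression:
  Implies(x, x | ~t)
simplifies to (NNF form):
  True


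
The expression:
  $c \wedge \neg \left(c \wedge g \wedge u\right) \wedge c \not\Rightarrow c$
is never true.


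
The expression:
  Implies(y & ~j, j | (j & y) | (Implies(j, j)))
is always true.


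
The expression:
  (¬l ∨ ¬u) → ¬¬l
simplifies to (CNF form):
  l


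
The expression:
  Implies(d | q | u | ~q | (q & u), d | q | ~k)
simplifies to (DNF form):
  d | q | ~k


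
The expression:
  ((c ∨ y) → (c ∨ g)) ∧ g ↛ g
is never true.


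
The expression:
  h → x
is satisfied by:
  {x: True, h: False}
  {h: False, x: False}
  {h: True, x: True}


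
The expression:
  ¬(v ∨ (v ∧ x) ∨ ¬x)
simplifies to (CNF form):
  x ∧ ¬v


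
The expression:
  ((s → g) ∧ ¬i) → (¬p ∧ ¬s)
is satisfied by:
  {i: True, p: False, s: False, g: False}
  {i: True, g: True, p: False, s: False}
  {i: True, s: True, p: False, g: False}
  {i: True, g: True, s: True, p: False}
  {i: True, p: True, s: False, g: False}
  {i: True, g: True, p: True, s: False}
  {i: True, s: True, p: True, g: False}
  {i: True, g: True, s: True, p: True}
  {g: False, p: False, s: False, i: False}
  {g: True, p: False, s: False, i: False}
  {s: True, g: False, p: False, i: False}
  {s: True, p: True, g: False, i: False}


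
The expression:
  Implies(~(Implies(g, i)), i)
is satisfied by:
  {i: True, g: False}
  {g: False, i: False}
  {g: True, i: True}


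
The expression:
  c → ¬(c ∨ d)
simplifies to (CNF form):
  ¬c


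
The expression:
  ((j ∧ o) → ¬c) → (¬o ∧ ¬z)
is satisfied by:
  {c: True, j: True, z: False, o: False}
  {c: True, z: False, j: False, o: False}
  {j: True, c: False, z: False, o: False}
  {c: False, z: False, j: False, o: False}
  {c: True, o: True, j: True, z: False}
  {c: True, o: True, j: True, z: True}


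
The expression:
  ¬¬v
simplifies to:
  v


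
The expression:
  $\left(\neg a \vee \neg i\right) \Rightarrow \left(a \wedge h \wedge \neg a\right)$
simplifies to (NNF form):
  $a \wedge i$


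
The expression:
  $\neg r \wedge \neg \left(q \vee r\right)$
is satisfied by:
  {q: False, r: False}


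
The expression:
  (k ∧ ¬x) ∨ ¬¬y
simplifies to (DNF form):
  y ∨ (k ∧ ¬x)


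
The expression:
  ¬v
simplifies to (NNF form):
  ¬v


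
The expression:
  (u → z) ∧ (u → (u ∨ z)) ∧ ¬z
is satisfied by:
  {u: False, z: False}


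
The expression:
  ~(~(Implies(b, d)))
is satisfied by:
  {d: True, b: False}
  {b: False, d: False}
  {b: True, d: True}


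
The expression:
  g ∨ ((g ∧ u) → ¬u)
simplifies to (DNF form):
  True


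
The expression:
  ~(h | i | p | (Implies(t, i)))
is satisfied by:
  {t: True, i: False, p: False, h: False}


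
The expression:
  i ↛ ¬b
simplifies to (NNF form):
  b ∧ i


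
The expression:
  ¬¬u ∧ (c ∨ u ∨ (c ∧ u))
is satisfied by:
  {u: True}


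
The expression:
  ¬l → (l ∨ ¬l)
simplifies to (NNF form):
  True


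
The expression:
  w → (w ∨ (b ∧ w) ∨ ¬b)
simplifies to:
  True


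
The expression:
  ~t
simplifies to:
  ~t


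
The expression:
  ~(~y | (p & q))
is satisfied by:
  {y: True, p: False, q: False}
  {q: True, y: True, p: False}
  {p: True, y: True, q: False}


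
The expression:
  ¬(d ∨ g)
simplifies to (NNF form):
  ¬d ∧ ¬g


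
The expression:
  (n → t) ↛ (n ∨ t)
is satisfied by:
  {n: False, t: False}


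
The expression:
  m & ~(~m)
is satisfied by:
  {m: True}


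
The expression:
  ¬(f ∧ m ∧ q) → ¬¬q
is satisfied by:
  {q: True}


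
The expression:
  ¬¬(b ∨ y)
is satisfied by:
  {y: True, b: True}
  {y: True, b: False}
  {b: True, y: False}


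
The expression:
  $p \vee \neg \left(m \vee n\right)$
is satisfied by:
  {p: True, n: False, m: False}
  {p: True, m: True, n: False}
  {p: True, n: True, m: False}
  {p: True, m: True, n: True}
  {m: False, n: False, p: False}


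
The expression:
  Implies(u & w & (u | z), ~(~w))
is always true.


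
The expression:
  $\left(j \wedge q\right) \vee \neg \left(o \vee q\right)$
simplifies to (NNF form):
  $\left(j \wedge q\right) \vee \left(\neg o \wedge \neg q\right)$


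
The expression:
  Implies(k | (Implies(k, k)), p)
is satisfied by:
  {p: True}


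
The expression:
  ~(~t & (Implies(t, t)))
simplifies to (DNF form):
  t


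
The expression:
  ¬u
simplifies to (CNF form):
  ¬u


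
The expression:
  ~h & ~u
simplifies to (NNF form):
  ~h & ~u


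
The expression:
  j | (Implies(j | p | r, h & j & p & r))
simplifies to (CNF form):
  (j | ~p) & (j | ~r)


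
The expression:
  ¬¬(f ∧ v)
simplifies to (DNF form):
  f ∧ v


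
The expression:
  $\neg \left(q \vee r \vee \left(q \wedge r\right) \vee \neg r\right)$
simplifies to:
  $\text{False}$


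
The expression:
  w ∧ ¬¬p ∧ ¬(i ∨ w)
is never true.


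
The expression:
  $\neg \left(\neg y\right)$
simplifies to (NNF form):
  $y$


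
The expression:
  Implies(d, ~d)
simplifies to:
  ~d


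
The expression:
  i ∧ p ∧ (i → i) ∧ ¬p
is never true.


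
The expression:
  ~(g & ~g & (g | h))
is always true.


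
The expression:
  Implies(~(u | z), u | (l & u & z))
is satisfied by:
  {z: True, u: True}
  {z: True, u: False}
  {u: True, z: False}


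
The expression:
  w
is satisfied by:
  {w: True}


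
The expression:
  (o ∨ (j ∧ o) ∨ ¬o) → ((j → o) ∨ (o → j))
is always true.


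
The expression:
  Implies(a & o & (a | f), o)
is always true.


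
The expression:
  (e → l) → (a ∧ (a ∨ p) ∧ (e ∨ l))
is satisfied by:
  {a: True, e: True, l: False}
  {e: True, l: False, a: False}
  {a: True, l: True, e: True}
  {a: True, l: True, e: False}


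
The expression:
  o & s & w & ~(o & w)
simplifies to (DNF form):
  False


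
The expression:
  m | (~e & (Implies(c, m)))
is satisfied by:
  {m: True, c: False, e: False}
  {m: True, e: True, c: False}
  {m: True, c: True, e: False}
  {m: True, e: True, c: True}
  {e: False, c: False, m: False}


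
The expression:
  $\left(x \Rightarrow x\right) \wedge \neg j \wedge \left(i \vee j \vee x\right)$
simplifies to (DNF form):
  $\left(i \wedge \neg j\right) \vee \left(x \wedge \neg j\right)$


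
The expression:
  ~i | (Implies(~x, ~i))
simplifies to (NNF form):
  x | ~i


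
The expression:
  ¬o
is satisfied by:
  {o: False}


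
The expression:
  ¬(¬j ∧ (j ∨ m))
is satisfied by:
  {j: True, m: False}
  {m: False, j: False}
  {m: True, j: True}


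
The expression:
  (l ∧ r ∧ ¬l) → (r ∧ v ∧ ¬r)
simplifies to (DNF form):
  True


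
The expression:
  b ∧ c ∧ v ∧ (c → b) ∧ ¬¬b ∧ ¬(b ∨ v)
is never true.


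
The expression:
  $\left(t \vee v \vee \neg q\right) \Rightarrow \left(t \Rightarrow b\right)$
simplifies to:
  $b \vee \neg t$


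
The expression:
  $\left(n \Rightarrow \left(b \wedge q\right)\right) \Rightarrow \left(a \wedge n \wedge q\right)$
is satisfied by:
  {a: True, n: True, q: False, b: False}
  {n: True, a: False, q: False, b: False}
  {a: True, b: True, n: True, q: False}
  {b: True, n: True, a: False, q: False}
  {a: True, q: True, n: True, b: False}
  {q: True, n: True, b: False, a: False}
  {a: True, b: True, q: True, n: True}


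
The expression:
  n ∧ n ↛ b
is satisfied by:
  {n: True, b: False}


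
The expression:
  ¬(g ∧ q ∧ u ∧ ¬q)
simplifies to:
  True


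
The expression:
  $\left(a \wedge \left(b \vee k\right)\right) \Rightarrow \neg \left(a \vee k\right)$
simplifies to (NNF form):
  $\left(\neg b \wedge \neg k\right) \vee \neg a$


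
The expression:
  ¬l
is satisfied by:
  {l: False}


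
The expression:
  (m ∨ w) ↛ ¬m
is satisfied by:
  {m: True}


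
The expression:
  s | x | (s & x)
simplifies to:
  s | x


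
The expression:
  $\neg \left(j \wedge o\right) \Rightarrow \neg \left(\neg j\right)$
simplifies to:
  $j$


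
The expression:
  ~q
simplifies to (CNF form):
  ~q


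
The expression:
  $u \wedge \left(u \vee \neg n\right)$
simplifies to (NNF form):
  $u$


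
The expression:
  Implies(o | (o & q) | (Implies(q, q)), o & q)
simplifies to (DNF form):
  o & q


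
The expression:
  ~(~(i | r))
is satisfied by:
  {i: True, r: True}
  {i: True, r: False}
  {r: True, i: False}


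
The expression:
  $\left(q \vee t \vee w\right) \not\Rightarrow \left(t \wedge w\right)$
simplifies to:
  $\left(q \wedge \neg t\right) \vee \left(t \wedge \neg w\right) \vee \left(w \wedge \neg t\right)$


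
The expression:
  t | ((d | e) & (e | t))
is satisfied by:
  {t: True, e: True}
  {t: True, e: False}
  {e: True, t: False}


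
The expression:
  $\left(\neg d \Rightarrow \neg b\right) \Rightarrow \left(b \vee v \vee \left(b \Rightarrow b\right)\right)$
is always true.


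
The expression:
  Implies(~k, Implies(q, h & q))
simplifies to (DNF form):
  h | k | ~q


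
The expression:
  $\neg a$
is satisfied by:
  {a: False}


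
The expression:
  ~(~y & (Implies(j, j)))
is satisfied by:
  {y: True}


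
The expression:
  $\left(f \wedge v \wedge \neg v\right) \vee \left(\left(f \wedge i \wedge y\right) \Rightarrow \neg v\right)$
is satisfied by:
  {v: False, y: False, i: False, f: False}
  {f: True, v: False, y: False, i: False}
  {i: True, v: False, y: False, f: False}
  {f: True, i: True, v: False, y: False}
  {y: True, f: False, v: False, i: False}
  {f: True, y: True, v: False, i: False}
  {i: True, y: True, f: False, v: False}
  {f: True, i: True, y: True, v: False}
  {v: True, i: False, y: False, f: False}
  {f: True, v: True, i: False, y: False}
  {i: True, v: True, f: False, y: False}
  {f: True, i: True, v: True, y: False}
  {y: True, v: True, i: False, f: False}
  {f: True, y: True, v: True, i: False}
  {i: True, y: True, v: True, f: False}


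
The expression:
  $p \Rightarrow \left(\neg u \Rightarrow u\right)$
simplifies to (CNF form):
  $u \vee \neg p$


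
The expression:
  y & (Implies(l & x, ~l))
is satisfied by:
  {y: True, l: False, x: False}
  {x: True, y: True, l: False}
  {l: True, y: True, x: False}


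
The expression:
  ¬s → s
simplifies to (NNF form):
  s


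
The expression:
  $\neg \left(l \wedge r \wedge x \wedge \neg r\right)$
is always true.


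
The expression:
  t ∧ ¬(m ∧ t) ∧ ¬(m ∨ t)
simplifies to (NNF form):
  False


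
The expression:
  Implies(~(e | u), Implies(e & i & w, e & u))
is always true.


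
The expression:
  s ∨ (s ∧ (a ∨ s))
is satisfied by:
  {s: True}


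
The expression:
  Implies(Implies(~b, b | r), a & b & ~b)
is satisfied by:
  {r: False, b: False}


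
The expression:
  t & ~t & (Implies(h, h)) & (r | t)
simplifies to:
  False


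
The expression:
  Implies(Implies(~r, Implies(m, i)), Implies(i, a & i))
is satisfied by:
  {a: True, i: False}
  {i: False, a: False}
  {i: True, a: True}


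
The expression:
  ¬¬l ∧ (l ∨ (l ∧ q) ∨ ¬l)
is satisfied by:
  {l: True}


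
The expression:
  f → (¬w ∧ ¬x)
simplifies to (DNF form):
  (¬w ∧ ¬x) ∨ ¬f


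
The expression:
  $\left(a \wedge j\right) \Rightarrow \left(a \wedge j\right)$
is always true.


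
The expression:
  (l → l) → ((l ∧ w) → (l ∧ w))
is always true.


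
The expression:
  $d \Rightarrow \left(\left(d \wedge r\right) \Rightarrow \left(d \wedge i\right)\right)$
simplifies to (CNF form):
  $i \vee \neg d \vee \neg r$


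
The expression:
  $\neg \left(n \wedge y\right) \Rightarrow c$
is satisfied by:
  {n: True, c: True, y: True}
  {n: True, c: True, y: False}
  {c: True, y: True, n: False}
  {c: True, y: False, n: False}
  {n: True, y: True, c: False}


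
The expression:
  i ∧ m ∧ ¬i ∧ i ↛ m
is never true.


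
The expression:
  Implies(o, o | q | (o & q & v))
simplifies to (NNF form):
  True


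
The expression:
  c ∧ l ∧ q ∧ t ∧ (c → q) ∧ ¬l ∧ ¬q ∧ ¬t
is never true.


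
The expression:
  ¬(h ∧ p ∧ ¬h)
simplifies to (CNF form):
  True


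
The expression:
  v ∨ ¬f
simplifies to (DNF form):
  v ∨ ¬f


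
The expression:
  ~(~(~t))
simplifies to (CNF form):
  ~t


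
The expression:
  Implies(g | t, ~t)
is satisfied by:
  {t: False}


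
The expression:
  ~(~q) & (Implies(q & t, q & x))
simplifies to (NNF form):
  q & (x | ~t)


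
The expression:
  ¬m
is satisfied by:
  {m: False}


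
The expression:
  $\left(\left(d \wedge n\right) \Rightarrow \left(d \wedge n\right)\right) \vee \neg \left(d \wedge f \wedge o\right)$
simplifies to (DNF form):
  $\text{True}$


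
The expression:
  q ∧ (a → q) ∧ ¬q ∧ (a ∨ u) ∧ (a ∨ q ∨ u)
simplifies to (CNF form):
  False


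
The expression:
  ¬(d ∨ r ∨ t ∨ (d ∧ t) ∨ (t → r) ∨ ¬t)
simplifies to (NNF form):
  False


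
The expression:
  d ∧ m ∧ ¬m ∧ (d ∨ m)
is never true.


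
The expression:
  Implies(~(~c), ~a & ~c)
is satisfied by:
  {c: False}


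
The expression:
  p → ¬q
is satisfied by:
  {p: False, q: False}
  {q: True, p: False}
  {p: True, q: False}


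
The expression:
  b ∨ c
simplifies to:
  b ∨ c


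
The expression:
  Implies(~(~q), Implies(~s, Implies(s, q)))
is always true.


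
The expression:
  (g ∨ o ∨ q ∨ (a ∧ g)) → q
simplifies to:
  q ∨ (¬g ∧ ¬o)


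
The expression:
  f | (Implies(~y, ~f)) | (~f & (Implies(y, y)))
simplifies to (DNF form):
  True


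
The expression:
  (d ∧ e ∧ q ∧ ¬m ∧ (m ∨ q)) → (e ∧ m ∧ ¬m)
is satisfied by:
  {m: True, e: False, q: False, d: False}
  {m: False, e: False, q: False, d: False}
  {d: True, m: True, e: False, q: False}
  {d: True, m: False, e: False, q: False}
  {m: True, q: True, d: False, e: False}
  {q: True, d: False, e: False, m: False}
  {d: True, q: True, m: True, e: False}
  {d: True, q: True, m: False, e: False}
  {m: True, e: True, d: False, q: False}
  {e: True, d: False, q: False, m: False}
  {m: True, d: True, e: True, q: False}
  {d: True, e: True, m: False, q: False}
  {m: True, q: True, e: True, d: False}
  {q: True, e: True, d: False, m: False}
  {d: True, q: True, e: True, m: True}


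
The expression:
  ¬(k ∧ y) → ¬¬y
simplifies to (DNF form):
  y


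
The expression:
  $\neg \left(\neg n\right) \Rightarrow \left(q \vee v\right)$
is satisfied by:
  {q: True, v: True, n: False}
  {q: True, v: False, n: False}
  {v: True, q: False, n: False}
  {q: False, v: False, n: False}
  {n: True, q: True, v: True}
  {n: True, q: True, v: False}
  {n: True, v: True, q: False}


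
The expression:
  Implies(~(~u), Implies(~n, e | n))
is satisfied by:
  {n: True, e: True, u: False}
  {n: True, u: False, e: False}
  {e: True, u: False, n: False}
  {e: False, u: False, n: False}
  {n: True, e: True, u: True}
  {n: True, u: True, e: False}
  {e: True, u: True, n: False}


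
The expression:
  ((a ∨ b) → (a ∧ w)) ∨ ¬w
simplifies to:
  a ∨ ¬b ∨ ¬w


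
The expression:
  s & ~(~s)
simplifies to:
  s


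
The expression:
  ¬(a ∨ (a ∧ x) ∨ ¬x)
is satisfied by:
  {x: True, a: False}


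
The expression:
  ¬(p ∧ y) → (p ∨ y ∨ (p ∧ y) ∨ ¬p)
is always true.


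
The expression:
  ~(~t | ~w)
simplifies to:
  t & w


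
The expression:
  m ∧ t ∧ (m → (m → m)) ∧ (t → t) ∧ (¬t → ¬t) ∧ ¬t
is never true.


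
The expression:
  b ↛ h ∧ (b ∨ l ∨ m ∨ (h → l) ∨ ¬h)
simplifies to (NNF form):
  b ∧ ¬h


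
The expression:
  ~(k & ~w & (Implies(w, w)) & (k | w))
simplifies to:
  w | ~k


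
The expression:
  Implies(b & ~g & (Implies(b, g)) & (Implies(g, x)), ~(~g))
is always true.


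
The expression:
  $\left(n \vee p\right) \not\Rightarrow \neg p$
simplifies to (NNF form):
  $p$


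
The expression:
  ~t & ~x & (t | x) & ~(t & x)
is never true.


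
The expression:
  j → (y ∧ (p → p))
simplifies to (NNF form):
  y ∨ ¬j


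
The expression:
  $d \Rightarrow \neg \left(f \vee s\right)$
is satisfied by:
  {f: False, d: False, s: False}
  {s: True, f: False, d: False}
  {f: True, s: False, d: False}
  {s: True, f: True, d: False}
  {d: True, s: False, f: False}


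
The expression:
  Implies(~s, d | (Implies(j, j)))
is always true.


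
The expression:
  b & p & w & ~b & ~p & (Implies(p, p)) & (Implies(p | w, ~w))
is never true.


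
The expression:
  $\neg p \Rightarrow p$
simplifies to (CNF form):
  $p$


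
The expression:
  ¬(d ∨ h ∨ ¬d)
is never true.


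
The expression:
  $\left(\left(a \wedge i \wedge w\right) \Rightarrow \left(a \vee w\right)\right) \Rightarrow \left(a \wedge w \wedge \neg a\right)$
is never true.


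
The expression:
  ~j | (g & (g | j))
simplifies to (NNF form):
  g | ~j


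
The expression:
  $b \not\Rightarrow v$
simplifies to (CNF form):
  $b \wedge \neg v$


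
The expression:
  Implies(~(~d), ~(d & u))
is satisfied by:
  {u: False, d: False}
  {d: True, u: False}
  {u: True, d: False}


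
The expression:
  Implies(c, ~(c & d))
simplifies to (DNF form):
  ~c | ~d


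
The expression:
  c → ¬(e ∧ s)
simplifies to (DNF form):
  ¬c ∨ ¬e ∨ ¬s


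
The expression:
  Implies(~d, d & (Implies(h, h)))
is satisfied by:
  {d: True}


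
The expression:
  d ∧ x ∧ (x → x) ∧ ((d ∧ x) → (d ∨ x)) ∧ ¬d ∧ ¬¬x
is never true.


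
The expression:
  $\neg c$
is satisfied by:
  {c: False}


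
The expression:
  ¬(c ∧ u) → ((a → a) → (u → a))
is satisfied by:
  {a: True, c: True, u: False}
  {a: True, u: False, c: False}
  {c: True, u: False, a: False}
  {c: False, u: False, a: False}
  {a: True, c: True, u: True}
  {a: True, u: True, c: False}
  {c: True, u: True, a: False}


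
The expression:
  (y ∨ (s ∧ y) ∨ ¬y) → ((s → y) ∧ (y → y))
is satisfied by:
  {y: True, s: False}
  {s: False, y: False}
  {s: True, y: True}


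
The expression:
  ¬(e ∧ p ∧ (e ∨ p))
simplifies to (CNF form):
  ¬e ∨ ¬p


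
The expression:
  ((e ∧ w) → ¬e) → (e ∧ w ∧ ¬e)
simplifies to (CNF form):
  e ∧ w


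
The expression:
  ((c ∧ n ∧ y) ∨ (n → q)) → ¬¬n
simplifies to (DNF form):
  n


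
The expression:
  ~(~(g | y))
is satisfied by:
  {y: True, g: True}
  {y: True, g: False}
  {g: True, y: False}


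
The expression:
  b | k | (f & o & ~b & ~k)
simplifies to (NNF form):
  b | k | (f & o)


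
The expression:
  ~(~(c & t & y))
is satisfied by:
  {t: True, c: True, y: True}


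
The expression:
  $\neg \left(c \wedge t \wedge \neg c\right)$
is always true.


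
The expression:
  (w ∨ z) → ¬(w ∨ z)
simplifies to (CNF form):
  ¬w ∧ ¬z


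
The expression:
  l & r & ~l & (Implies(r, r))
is never true.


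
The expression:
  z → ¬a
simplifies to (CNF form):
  ¬a ∨ ¬z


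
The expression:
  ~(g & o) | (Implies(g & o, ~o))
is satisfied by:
  {g: False, o: False}
  {o: True, g: False}
  {g: True, o: False}


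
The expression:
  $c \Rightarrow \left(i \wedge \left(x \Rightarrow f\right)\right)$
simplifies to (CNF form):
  $\left(i \vee \neg c\right) \wedge \left(f \vee i \vee \neg c\right) \wedge \left(f \vee \neg c \vee \neg x\right) \wedge \left(i \vee \neg c \vee \neg x\right)$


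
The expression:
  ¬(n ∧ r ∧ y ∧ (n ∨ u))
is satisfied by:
  {y: False, n: False, r: False}
  {r: True, y: False, n: False}
  {n: True, y: False, r: False}
  {r: True, n: True, y: False}
  {y: True, r: False, n: False}
  {r: True, y: True, n: False}
  {n: True, y: True, r: False}


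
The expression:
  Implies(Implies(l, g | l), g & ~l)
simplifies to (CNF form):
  g & ~l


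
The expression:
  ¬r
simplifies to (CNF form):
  ¬r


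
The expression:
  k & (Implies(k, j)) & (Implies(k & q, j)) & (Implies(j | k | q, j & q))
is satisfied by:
  {j: True, q: True, k: True}


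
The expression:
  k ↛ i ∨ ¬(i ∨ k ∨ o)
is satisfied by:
  {k: True, o: False, i: False}
  {o: False, i: False, k: False}
  {k: True, o: True, i: False}


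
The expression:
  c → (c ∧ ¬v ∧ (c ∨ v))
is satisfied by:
  {v: False, c: False}
  {c: True, v: False}
  {v: True, c: False}


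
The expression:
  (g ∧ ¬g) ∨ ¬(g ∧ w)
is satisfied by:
  {w: False, g: False}
  {g: True, w: False}
  {w: True, g: False}


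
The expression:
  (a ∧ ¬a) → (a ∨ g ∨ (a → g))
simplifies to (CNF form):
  True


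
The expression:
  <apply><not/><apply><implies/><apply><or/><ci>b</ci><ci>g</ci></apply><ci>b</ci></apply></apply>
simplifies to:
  <apply><and/><ci>g</ci><apply><not/><ci>b</ci></apply></apply>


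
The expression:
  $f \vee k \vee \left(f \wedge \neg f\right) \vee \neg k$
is always true.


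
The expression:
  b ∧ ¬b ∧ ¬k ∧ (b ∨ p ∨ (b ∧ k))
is never true.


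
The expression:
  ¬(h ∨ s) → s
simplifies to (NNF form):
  h ∨ s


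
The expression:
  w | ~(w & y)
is always true.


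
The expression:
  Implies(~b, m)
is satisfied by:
  {b: True, m: True}
  {b: True, m: False}
  {m: True, b: False}


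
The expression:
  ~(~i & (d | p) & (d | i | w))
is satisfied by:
  {i: True, w: False, p: False, d: False}
  {i: True, p: True, w: False, d: False}
  {i: True, w: True, p: False, d: False}
  {i: True, p: True, w: True, d: False}
  {i: True, d: True, w: False, p: False}
  {i: True, d: True, p: True, w: False}
  {i: True, d: True, w: True, p: False}
  {i: True, d: True, p: True, w: True}
  {d: False, w: False, p: False, i: False}
  {p: True, d: False, w: False, i: False}
  {w: True, d: False, p: False, i: False}


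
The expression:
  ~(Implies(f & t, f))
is never true.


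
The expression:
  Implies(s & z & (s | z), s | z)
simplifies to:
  True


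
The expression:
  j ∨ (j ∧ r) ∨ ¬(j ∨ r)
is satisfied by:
  {j: True, r: False}
  {r: False, j: False}
  {r: True, j: True}


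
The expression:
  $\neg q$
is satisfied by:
  {q: False}


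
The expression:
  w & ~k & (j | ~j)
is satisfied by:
  {w: True, k: False}


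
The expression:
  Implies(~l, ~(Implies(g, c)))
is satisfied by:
  {l: True, g: True, c: False}
  {l: True, c: False, g: False}
  {l: True, g: True, c: True}
  {l: True, c: True, g: False}
  {g: True, c: False, l: False}


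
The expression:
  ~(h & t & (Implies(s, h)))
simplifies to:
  ~h | ~t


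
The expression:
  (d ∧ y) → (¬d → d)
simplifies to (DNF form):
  True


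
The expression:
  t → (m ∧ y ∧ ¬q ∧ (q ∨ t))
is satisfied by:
  {y: True, m: True, t: False, q: False}
  {y: True, m: False, t: False, q: False}
  {m: True, q: False, y: False, t: False}
  {q: False, m: False, y: False, t: False}
  {q: True, y: True, m: True, t: False}
  {q: True, y: True, m: False, t: False}
  {q: True, m: True, y: False, t: False}
  {q: True, m: False, y: False, t: False}
  {t: True, y: True, m: True, q: False}


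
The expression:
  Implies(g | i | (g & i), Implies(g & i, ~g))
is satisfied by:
  {g: False, i: False}
  {i: True, g: False}
  {g: True, i: False}


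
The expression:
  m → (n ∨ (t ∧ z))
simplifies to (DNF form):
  n ∨ (t ∧ z) ∨ ¬m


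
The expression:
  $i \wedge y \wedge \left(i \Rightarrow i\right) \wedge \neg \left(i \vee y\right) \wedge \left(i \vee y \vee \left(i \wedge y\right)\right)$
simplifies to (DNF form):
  $\text{False}$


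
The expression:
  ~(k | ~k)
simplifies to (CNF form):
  False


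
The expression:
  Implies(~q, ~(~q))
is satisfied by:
  {q: True}


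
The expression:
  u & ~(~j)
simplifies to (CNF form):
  j & u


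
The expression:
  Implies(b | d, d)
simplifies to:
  d | ~b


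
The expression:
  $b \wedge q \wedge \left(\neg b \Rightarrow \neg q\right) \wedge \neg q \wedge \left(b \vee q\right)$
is never true.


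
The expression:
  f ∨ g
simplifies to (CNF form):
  f ∨ g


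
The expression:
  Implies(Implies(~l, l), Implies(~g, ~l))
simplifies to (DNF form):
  g | ~l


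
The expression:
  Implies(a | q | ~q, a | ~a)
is always true.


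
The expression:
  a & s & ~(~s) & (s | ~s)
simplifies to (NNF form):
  a & s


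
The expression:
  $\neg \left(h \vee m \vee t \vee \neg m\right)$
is never true.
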